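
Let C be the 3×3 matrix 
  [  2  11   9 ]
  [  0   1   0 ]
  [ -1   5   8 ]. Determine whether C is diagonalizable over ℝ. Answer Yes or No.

Characteristic polynomial: p(λ) = λ^3 - 11λ^2 + 35λ - 25 = (λ - 5)^2(λ - 1).
λ = 5 has algebraic multiplicity 2; rank(C − 5I) = 2, so geometric multiplicity = 1.
Geometric multiplicity < algebraic multiplicity, so C is not diagonalizable.

No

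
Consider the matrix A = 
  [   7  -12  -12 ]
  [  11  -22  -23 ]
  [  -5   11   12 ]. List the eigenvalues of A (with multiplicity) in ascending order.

-5, 1, 1

Characteristic polynomial: p(s) = s^3 + 3s^2 - 9s + 5 = (s - 1)^2(s + 5).
Roots (with multiplicity): -5, 1, 1.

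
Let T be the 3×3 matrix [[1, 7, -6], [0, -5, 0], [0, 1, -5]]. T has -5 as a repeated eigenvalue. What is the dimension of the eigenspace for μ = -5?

1

T + 5I = [[6, 7, -6], [0, 0, 0], [0, 1, 0]].
This matrix has rank 2, so its null space has dimension 3 − 2 = 1.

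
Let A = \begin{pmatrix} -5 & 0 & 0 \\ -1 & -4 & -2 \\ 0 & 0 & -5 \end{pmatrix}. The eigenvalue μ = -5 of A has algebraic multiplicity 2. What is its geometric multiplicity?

A + 5I = [[0, 0, 0], [-1, 1, -2], [0, 0, 0]].
This matrix has rank 1, so its null space has dimension 3 − 1 = 2.

2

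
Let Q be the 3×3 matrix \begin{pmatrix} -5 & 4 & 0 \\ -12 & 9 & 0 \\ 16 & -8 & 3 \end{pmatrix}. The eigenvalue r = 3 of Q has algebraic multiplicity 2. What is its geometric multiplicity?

Q − 3I = [[-8, 4, 0], [-12, 6, 0], [16, -8, 0]].
This matrix has rank 1, so its null space has dimension 3 − 1 = 2.

2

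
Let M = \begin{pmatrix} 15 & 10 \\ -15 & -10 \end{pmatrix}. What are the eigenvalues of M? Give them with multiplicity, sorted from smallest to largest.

Characteristic polynomial: p(t) = t^2 - 5t = t(t - 5).
Roots (with multiplicity): 0, 5.

0, 5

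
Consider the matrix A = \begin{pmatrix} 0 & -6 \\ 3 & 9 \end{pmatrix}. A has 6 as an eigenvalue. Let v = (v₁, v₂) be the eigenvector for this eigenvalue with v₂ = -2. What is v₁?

A − 6I = [[-6, -6], [3, 3]].
Solving (A − 6I)v = 0 gives the eigenspace spanned by (2, -2).
With v₂ = -2, v = (2, -2), so v₁ = 2.

2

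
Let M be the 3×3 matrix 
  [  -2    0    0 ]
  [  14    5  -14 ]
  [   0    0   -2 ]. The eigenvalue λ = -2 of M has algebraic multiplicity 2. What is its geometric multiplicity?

M + 2I = [[0, 0, 0], [14, 7, -14], [0, 0, 0]].
This matrix has rank 1, so its null space has dimension 3 − 1 = 2.

2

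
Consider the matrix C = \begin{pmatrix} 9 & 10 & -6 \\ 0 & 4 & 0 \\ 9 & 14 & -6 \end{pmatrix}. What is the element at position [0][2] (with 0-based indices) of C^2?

-18

Characteristic polynomial: r^3 - 7r^2 + 12r = r(r - 4)(r - 3), so the eigenvalues are 0, 3, 4.
r=3: eigenvector (1, 0, 1).
r=0: eigenvector (2, 0, 3).
r=4: eigenvector (4, 1, 5).
P = [[1, 2, 4], [0, 0, 1], [1, 3, 5]], D = diag(3, 0, 4), P⁻¹ = [[3, -2, -2], [-1, -1, 1], [0, 1, 0]].
C² = P·diag(9, 0, 16)·P⁻¹ = [[27, 46, -18], [0, 16, 0], [27, 62, -18]].
The requested entry is -18.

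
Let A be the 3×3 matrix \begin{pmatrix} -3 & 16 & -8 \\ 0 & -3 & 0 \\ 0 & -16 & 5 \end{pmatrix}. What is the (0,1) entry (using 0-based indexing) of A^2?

Characteristic polynomial: t^3 + t^2 - 21t - 45 = (t - 5)(t + 3)^2, so the eigenvalues are -3, -3, 5.
t=-3: eigenvector (1, 0, 0).
t=-3: eigenvector (0, 1, 2).
t=5: eigenvector (-1, 0, 1).
P = [[1, 0, -1], [0, 1, 0], [0, 2, 1]], D = diag(-3, -3, 5), P⁻¹ = [[1, -2, 1], [0, 1, 0], [0, -2, 1]].
A² = P·diag(9, 9, 25)·P⁻¹ = [[9, 32, -16], [0, 9, 0], [0, -32, 25]].
The requested entry is 32.

32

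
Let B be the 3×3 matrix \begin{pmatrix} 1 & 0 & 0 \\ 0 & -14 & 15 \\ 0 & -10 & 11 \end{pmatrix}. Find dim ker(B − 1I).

B − 1I = [[0, 0, 0], [0, -15, 15], [0, -10, 10]].
This matrix has rank 1, so its null space has dimension 3 − 1 = 2.

2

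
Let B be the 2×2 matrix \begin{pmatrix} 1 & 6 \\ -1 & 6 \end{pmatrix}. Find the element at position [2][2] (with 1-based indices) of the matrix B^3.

138

Characteristic polynomial: s^2 - 7s + 12 = (s - 4)(s - 3), so the eigenvalues are 3, 4.
s=4: eigenvector (-2, -1).
s=3: eigenvector (3, 1).
P = [[-2, 3], [-1, 1]], D = diag(4, 3), P⁻¹ = [[1, -3], [1, -2]].
B³ = P·diag(64, 27)·P⁻¹ = [[-47, 222], [-37, 138]].
The requested entry is 138.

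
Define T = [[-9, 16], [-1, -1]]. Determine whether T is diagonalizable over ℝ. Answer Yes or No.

No

Characteristic polynomial: p(μ) = μ^2 + 10μ + 25 = (μ + 5)^2.
μ = -5 has algebraic multiplicity 2; rank(T + 5I) = 1, so geometric multiplicity = 1.
Geometric multiplicity < algebraic multiplicity, so T is not diagonalizable.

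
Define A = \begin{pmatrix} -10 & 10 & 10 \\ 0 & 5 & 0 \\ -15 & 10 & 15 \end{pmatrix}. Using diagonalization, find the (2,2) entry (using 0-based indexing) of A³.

375

Characteristic polynomial: s^3 - 10s^2 + 25s = s(s - 5)^2, so the eigenvalues are 0, 5, 5.
s=5: eigenvector (2, 0, 3).
s=5: eigenvector (2, 1, 2).
s=0: eigenvector (1, 0, 1).
P = [[2, 2, 1], [0, 1, 0], [3, 2, 1]], D = diag(5, 5, 0), P⁻¹ = [[-1, 0, 1], [0, 1, 0], [3, -2, -2]].
A³ = P·diag(125, 125, 0)·P⁻¹ = [[-250, 250, 250], [0, 125, 0], [-375, 250, 375]].
The requested entry is 375.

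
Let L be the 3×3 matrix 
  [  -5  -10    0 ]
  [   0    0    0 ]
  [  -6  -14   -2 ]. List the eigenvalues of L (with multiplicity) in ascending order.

-5, -2, 0

Characteristic polynomial: p(s) = s^3 + 7s^2 + 10s = s(s + 2)(s + 5).
Roots (with multiplicity): -5, -2, 0.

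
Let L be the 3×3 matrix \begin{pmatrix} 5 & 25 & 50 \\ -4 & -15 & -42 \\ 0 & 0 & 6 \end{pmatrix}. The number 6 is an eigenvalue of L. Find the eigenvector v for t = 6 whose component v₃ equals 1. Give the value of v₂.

L − 6I = [[-1, 25, 50], [-4, -21, -42], [0, 0, 0]].
Solving (L − 6I)v = 0 gives the eigenspace spanned by (0, -2, 1).
With v₃ = 1, v = (0, -2, 1), so v₂ = -2.

-2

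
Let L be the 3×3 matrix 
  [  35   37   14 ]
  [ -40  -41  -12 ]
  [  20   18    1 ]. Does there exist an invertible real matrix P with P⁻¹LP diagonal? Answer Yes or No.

No

Characteristic polynomial: p(t) = t^3 + 5t^2 - 25t - 125 = (t - 5)(t + 5)^2.
t = -5 has algebraic multiplicity 2; rank(L + 5I) = 2, so geometric multiplicity = 1.
Geometric multiplicity < algebraic multiplicity, so L is not diagonalizable.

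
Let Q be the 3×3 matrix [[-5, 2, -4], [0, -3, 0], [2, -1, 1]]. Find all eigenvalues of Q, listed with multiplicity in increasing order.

-3, -3, -1

Characteristic polynomial: p(s) = s^3 + 7s^2 + 15s + 9 = (s + 1)(s + 3)^2.
Roots (with multiplicity): -3, -3, -1.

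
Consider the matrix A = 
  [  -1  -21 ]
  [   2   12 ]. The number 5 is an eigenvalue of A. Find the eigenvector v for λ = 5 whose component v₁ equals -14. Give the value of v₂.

4

A − 5I = [[-6, -21], [2, 7]].
Solving (A − 5I)v = 0 gives the eigenspace spanned by (-14, 4).
With v₁ = -14, v = (-14, 4), so v₂ = 4.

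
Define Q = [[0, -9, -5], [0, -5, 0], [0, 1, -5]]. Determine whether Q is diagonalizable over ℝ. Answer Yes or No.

Characteristic polynomial: p(t) = t^3 + 10t^2 + 25t = t(t + 5)^2.
t = -5 has algebraic multiplicity 2; rank(Q + 5I) = 2, so geometric multiplicity = 1.
Geometric multiplicity < algebraic multiplicity, so Q is not diagonalizable.

No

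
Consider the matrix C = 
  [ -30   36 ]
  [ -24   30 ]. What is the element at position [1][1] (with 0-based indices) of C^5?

38880

Characteristic polynomial: t^2 - 36 = (t - 6)(t + 6), so the eigenvalues are -6, 6.
t=-6: eigenvector (-3, -2).
t=6: eigenvector (1, 1).
P = [[-3, 1], [-2, 1]], D = diag(-6, 6), P⁻¹ = [[-1, 1], [-2, 3]].
C⁵ = P·diag(-7776, 7776)·P⁻¹ = [[-38880, 46656], [-31104, 38880]].
The requested entry is 38880.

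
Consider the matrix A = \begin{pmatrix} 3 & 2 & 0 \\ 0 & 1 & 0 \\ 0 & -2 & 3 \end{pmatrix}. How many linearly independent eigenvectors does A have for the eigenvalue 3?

2

A − 3I = [[0, 2, 0], [0, -2, 0], [0, -2, 0]].
This matrix has rank 1, so its null space has dimension 3 − 1 = 2.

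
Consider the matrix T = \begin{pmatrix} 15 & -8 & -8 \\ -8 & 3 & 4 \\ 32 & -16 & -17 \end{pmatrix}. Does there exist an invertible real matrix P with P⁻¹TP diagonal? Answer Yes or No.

Characteristic polynomial: p(s) = s^3 - s^2 - 5s - 3 = (s - 3)(s + 1)^2.
s = -1 has algebraic multiplicity 2; rank(T + 1I) = 1, so geometric multiplicity = 2.
Every eigenvalue has geometric = algebraic multiplicity, so T is diagonalizable.

Yes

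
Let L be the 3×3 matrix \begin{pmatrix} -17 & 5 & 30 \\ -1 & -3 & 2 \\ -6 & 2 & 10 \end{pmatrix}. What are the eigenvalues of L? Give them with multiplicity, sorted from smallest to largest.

Characteristic polynomial: p(r) = r^3 + 10r^2 + 32r + 32 = (r + 2)(r + 4)^2.
Roots (with multiplicity): -4, -4, -2.

-4, -4, -2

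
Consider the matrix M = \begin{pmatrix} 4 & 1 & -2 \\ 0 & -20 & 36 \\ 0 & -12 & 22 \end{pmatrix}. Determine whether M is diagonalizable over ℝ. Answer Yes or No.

No

Characteristic polynomial: p(μ) = μ^3 - 6μ^2 + 32 = (μ - 4)^2(μ + 2).
μ = 4 has algebraic multiplicity 2; rank(M − 4I) = 2, so geometric multiplicity = 1.
Geometric multiplicity < algebraic multiplicity, so M is not diagonalizable.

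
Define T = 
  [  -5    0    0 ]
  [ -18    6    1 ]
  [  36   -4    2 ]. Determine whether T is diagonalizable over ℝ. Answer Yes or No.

Characteristic polynomial: p(μ) = μ^3 - 3μ^2 - 24μ + 80 = (μ - 4)^2(μ + 5).
μ = 4 has algebraic multiplicity 2; rank(T − 4I) = 2, so geometric multiplicity = 1.
Geometric multiplicity < algebraic multiplicity, so T is not diagonalizable.

No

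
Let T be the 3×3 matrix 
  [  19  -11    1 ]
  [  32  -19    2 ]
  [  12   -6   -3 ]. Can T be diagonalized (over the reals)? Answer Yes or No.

No

Characteristic polynomial: p(λ) = λ^3 + 3λ^2 - 9λ - 27 = (λ - 3)(λ + 3)^2.
λ = -3 has algebraic multiplicity 2; rank(T + 3I) = 2, so geometric multiplicity = 1.
Geometric multiplicity < algebraic multiplicity, so T is not diagonalizable.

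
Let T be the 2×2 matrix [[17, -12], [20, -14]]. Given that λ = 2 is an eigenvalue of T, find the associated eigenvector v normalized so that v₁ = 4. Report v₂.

T − 2I = [[15, -12], [20, -16]].
Solving (T − 2I)v = 0 gives the eigenspace spanned by (4, 5).
With v₁ = 4, v = (4, 5), so v₂ = 5.

5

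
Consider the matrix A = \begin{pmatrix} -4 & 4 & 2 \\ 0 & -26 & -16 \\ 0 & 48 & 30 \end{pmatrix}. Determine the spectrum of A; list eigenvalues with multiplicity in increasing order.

Characteristic polynomial: p(r) = r^3 - 28r - 48 = (r - 6)(r + 2)(r + 4).
Roots (with multiplicity): -4, -2, 6.

-4, -2, 6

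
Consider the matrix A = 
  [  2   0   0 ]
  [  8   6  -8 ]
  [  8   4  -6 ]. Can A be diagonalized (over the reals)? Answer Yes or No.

Characteristic polynomial: p(μ) = μ^3 - 2μ^2 - 4μ + 8 = (μ - 2)^2(μ + 2).
μ = 2 has algebraic multiplicity 2; rank(A − 2I) = 1, so geometric multiplicity = 2.
Every eigenvalue has geometric = algebraic multiplicity, so A is diagonalizable.

Yes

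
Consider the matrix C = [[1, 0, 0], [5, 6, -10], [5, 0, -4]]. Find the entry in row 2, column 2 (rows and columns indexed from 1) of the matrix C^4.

1296

Characteristic polynomial: s^3 - 3s^2 - 22s + 24 = (s - 6)(s - 1)(s + 4), so the eigenvalues are -4, 1, 6.
s=1: eigenvector (1, 1, 1).
s=6: eigenvector (0, 1, 0).
s=-4: eigenvector (0, 1, 1).
P = [[1, 0, 0], [1, 1, 1], [1, 0, 1]], D = diag(1, 6, -4), P⁻¹ = [[1, 0, 0], [0, 1, -1], [-1, 0, 1]].
C⁴ = P·diag(1, 1296, 256)·P⁻¹ = [[1, 0, 0], [-255, 1296, -1040], [-255, 0, 256]].
The requested entry is 1296.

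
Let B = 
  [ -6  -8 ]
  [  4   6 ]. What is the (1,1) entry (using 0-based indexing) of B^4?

16

Characteristic polynomial: λ^2 - 4 = (λ - 2)(λ + 2), so the eigenvalues are -2, 2.
λ=2: eigenvector (1, -1).
λ=-2: eigenvector (-2, 1).
P = [[1, -2], [-1, 1]], D = diag(2, -2), P⁻¹ = [[-1, -2], [-1, -1]].
B⁴ = P·diag(16, 16)·P⁻¹ = [[16, 0], [0, 16]].
The requested entry is 16.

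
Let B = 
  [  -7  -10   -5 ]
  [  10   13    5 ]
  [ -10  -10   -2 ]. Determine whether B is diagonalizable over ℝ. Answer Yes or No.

Characteristic polynomial: p(μ) = μ^3 - 4μ^2 - 3μ + 18 = (μ - 3)^2(μ + 2).
μ = 3 has algebraic multiplicity 2; rank(B − 3I) = 1, so geometric multiplicity = 2.
Every eigenvalue has geometric = algebraic multiplicity, so B is diagonalizable.

Yes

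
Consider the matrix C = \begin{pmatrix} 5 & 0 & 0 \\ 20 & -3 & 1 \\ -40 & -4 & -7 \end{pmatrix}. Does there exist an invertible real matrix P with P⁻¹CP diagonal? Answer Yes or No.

Characteristic polynomial: p(t) = t^3 + 5t^2 - 25t - 125 = (t - 5)(t + 5)^2.
t = -5 has algebraic multiplicity 2; rank(C + 5I) = 2, so geometric multiplicity = 1.
Geometric multiplicity < algebraic multiplicity, so C is not diagonalizable.

No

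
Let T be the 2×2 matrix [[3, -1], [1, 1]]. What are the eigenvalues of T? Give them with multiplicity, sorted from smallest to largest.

2, 2

Characteristic polynomial: p(μ) = μ^2 - 4μ + 4 = (μ - 2)^2.
Roots (with multiplicity): 2, 2.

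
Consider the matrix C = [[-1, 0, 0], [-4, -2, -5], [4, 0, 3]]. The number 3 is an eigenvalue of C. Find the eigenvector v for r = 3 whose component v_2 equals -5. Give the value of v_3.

C − 3I = [[-4, 0, 0], [-4, -5, -5], [4, 0, 0]].
Solving (C − 3I)v = 0 gives the eigenspace spanned by (0, -5, 5).
With v_2 = -5, v = (0, -5, 5), so v_3 = 5.

5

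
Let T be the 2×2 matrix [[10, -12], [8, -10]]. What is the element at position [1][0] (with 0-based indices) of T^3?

Characteristic polynomial: λ^2 - 4 = (λ - 2)(λ + 2), so the eigenvalues are -2, 2.
λ=2: eigenvector (3, 2).
λ=-2: eigenvector (1, 1).
P = [[3, 1], [2, 1]], D = diag(2, -2), P⁻¹ = [[1, -1], [-2, 3]].
T³ = P·diag(8, -8)·P⁻¹ = [[40, -48], [32, -40]].
The requested entry is 32.

32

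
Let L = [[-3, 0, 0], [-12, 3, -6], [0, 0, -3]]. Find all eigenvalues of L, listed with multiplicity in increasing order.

Characteristic polynomial: p(r) = r^3 + 3r^2 - 9r - 27 = (r - 3)(r + 3)^2.
Roots (with multiplicity): -3, -3, 3.

-3, -3, 3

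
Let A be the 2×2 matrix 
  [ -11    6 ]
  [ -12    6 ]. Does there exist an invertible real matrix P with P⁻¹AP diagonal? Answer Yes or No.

Yes

Characteristic polynomial: p(μ) = μ^2 + 5μ + 6 = (μ + 2)(μ + 3).
All 2 eigenvalues are distinct, so A is diagonalizable.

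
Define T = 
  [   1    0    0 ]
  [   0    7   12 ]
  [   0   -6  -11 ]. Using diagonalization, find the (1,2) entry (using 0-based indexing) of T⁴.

-1248

Characteristic polynomial: λ^3 + 3λ^2 - 9λ + 5 = (λ - 1)^2(λ + 5), so the eigenvalues are -5, 1, 1.
λ=1: eigenvector (1, 0, 0).
λ=-5: eigenvector (0, 1, -1).
λ=1: eigenvector (4, 2, -1).
P = [[1, 0, 4], [0, 1, 2], [0, -1, -1]], D = diag(1, -5, 1), P⁻¹ = [[1, -4, -4], [0, -1, -2], [0, 1, 1]].
T⁴ = P·diag(1, 625, 1)·P⁻¹ = [[1, 0, 0], [0, -623, -1248], [0, 624, 1249]].
The requested entry is -1248.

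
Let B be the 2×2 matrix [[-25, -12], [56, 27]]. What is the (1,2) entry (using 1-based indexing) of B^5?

Characteristic polynomial: r^2 - 2r - 3 = (r - 3)(r + 1), so the eigenvalues are -1, 3.
r=3: eigenvector (3, -7).
r=-1: eigenvector (1, -2).
P = [[3, 1], [-7, -2]], D = diag(3, -1), P⁻¹ = [[-2, -1], [7, 3]].
B⁵ = P·diag(243, -1)·P⁻¹ = [[-1465, -732], [3416, 1707]].
The requested entry is -732.

-732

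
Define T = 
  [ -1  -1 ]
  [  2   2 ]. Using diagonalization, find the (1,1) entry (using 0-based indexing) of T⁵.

Characteristic polynomial: s^2 - s = s(s - 1), so the eigenvalues are 0, 1.
s=1: eigenvector (1, -2).
s=0: eigenvector (1, -1).
P = [[1, 1], [-2, -1]], D = diag(1, 0), P⁻¹ = [[-1, -1], [2, 1]].
T⁵ = P·diag(1, 0)·P⁻¹ = [[-1, -1], [2, 2]].
The requested entry is 2.

2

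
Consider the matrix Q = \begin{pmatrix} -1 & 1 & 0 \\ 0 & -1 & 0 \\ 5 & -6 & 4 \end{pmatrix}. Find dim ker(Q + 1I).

1

Q + 1I = [[0, 1, 0], [0, 0, 0], [5, -6, 5]].
This matrix has rank 2, so its null space has dimension 3 − 2 = 1.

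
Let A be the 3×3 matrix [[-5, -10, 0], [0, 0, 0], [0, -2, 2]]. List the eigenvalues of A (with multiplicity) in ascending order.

-5, 0, 2

Characteristic polynomial: p(λ) = λ^3 + 3λ^2 - 10λ = λ(λ - 2)(λ + 5).
Roots (with multiplicity): -5, 0, 2.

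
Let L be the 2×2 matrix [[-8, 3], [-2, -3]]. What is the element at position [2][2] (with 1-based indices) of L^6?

-46437

Characteristic polynomial: λ^2 + 11λ + 30 = (λ + 5)(λ + 6), so the eigenvalues are -6, -5.
λ=-5: eigenvector (1, 1).
λ=-6: eigenvector (-3, -2).
P = [[1, -3], [1, -2]], D = diag(-5, -6), P⁻¹ = [[-2, 3], [-1, 1]].
L⁶ = P·diag(15625, 46656)·P⁻¹ = [[108718, -93093], [62062, -46437]].
The requested entry is -46437.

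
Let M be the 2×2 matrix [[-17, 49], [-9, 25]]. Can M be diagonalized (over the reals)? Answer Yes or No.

Characteristic polynomial: p(r) = r^2 - 8r + 16 = (r - 4)^2.
r = 4 has algebraic multiplicity 2; rank(M − 4I) = 1, so geometric multiplicity = 1.
Geometric multiplicity < algebraic multiplicity, so M is not diagonalizable.

No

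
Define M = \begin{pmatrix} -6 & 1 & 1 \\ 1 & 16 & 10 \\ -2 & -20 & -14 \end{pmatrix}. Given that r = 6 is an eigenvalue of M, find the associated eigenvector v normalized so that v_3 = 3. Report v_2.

M − 6I = [[-12, 1, 1], [1, 10, 10], [-2, -20, -20]].
Solving (M − 6I)v = 0 gives the eigenspace spanned by (0, -3, 3).
With v_3 = 3, v = (0, -3, 3), so v_2 = -3.

-3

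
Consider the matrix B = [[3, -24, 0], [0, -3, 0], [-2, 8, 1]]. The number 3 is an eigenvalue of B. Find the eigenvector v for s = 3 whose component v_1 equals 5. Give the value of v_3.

-5

B − 3I = [[0, -24, 0], [0, -6, 0], [-2, 8, -2]].
Solving (B − 3I)v = 0 gives the eigenspace spanned by (5, 0, -5).
With v_1 = 5, v = (5, 0, -5), so v_3 = -5.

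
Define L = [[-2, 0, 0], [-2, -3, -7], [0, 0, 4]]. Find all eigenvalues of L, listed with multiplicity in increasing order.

Characteristic polynomial: p(t) = t^3 + t^2 - 14t - 24 = (t - 4)(t + 2)(t + 3).
Roots (with multiplicity): -3, -2, 4.

-3, -2, 4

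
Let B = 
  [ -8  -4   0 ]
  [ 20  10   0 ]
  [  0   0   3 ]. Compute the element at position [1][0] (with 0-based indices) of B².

Characteristic polynomial: λ^3 - 5λ^2 + 6λ = λ(λ - 3)(λ - 2), so the eigenvalues are 0, 2, 3.
λ=0: eigenvector (1, -2, 0).
λ=2: eigenvector (-2, 5, 0).
λ=3: eigenvector (0, 0, 1).
P = [[1, -2, 0], [-2, 5, 0], [0, 0, 1]], D = diag(0, 2, 3), P⁻¹ = [[5, 2, 0], [2, 1, 0], [0, 0, 1]].
B² = P·diag(0, 4, 9)·P⁻¹ = [[-16, -8, 0], [40, 20, 0], [0, 0, 9]].
The requested entry is 40.

40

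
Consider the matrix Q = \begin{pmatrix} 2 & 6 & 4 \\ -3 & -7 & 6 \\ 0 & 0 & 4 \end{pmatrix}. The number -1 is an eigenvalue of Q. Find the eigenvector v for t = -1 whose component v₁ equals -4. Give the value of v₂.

Q + 1I = [[3, 6, 4], [-3, -6, 6], [0, 0, 5]].
Solving (Q + 1I)v = 0 gives the eigenspace spanned by (-4, 2, 0).
With v₁ = -4, v = (-4, 2, 0), so v₂ = 2.

2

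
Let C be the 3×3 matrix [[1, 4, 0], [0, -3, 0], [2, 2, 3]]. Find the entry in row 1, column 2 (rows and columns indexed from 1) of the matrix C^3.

28

Characteristic polynomial: s^3 - s^2 - 9s + 9 = (s - 3)(s - 1)(s + 3), so the eigenvalues are -3, 1, 3.
s=3: eigenvector (0, 0, 1).
s=-3: eigenvector (-1, 1, 0).
s=1: eigenvector (1, 0, -1).
P = [[0, -1, 1], [0, 1, 0], [1, 0, -1]], D = diag(3, -3, 1), P⁻¹ = [[1, 1, 1], [0, 1, 0], [1, 1, 0]].
C³ = P·diag(27, -27, 1)·P⁻¹ = [[1, 28, 0], [0, -27, 0], [26, 26, 27]].
The requested entry is 28.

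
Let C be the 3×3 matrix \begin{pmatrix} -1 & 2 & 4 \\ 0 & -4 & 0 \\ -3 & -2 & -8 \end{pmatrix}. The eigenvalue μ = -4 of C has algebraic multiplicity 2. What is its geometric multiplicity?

C + 4I = [[3, 2, 4], [0, 0, 0], [-3, -2, -4]].
This matrix has rank 1, so its null space has dimension 3 − 1 = 2.

2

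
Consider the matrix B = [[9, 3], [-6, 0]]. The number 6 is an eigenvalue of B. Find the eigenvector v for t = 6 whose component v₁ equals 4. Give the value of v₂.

-4

B − 6I = [[3, 3], [-6, -6]].
Solving (B − 6I)v = 0 gives the eigenspace spanned by (4, -4).
With v₁ = 4, v = (4, -4), so v₂ = -4.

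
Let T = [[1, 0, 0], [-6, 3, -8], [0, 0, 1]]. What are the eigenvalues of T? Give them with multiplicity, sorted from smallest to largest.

Characteristic polynomial: p(μ) = μ^3 - 5μ^2 + 7μ - 3 = (μ - 3)(μ - 1)^2.
Roots (with multiplicity): 1, 1, 3.

1, 1, 3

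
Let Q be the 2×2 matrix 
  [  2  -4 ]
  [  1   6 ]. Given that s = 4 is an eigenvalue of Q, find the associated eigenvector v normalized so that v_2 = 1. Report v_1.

-2

Q − 4I = [[-2, -4], [1, 2]].
Solving (Q − 4I)v = 0 gives the eigenspace spanned by (-2, 1).
With v_2 = 1, v = (-2, 1), so v_1 = -2.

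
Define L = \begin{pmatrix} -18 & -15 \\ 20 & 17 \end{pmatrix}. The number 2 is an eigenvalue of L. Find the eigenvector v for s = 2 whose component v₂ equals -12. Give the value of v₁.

9

L − 2I = [[-20, -15], [20, 15]].
Solving (L − 2I)v = 0 gives the eigenspace spanned by (9, -12).
With v₂ = -12, v = (9, -12), so v₁ = 9.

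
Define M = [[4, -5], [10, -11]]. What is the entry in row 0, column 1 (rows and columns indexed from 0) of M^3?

Characteristic polynomial: t^2 + 7t + 6 = (t + 1)(t + 6), so the eigenvalues are -6, -1.
t=-6: eigenvector (1, 2).
t=-1: eigenvector (-1, -1).
P = [[1, -1], [2, -1]], D = diag(-6, -1), P⁻¹ = [[-1, 1], [-2, 1]].
M³ = P·diag(-216, -1)·P⁻¹ = [[214, -215], [430, -431]].
The requested entry is -215.

-215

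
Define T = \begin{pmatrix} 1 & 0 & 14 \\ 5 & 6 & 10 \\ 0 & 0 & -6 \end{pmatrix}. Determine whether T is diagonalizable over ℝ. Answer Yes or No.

Characteristic polynomial: p(λ) = λ^3 - λ^2 - 36λ + 36 = (λ - 6)(λ - 1)(λ + 6).
All 3 eigenvalues are distinct, so T is diagonalizable.

Yes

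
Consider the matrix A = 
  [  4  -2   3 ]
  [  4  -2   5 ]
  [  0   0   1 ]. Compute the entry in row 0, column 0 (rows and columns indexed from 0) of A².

Characteristic polynomial: λ^3 - 3λ^2 + 2λ = λ(λ - 2)(λ - 1), so the eigenvalues are 0, 1, 2.
λ=0: eigenvector (1, 2, 0).
λ=2: eigenvector (-1, -1, 0).
λ=1: eigenvector (1, 3, 1).
P = [[1, -1, 1], [2, -1, 3], [0, 0, 1]], D = diag(0, 2, 1), P⁻¹ = [[-1, 1, -2], [-2, 1, -1], [0, 0, 1]].
A² = P·diag(0, 4, 1)·P⁻¹ = [[8, -4, 5], [8, -4, 7], [0, 0, 1]].
The requested entry is 8.

8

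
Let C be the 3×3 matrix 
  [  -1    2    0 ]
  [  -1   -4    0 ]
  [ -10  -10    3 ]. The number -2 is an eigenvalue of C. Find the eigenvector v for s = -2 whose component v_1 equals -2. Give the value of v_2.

1

C + 2I = [[1, 2, 0], [-1, -2, 0], [-10, -10, 5]].
Solving (C + 2I)v = 0 gives the eigenspace spanned by (-2, 1, -2).
With v_1 = -2, v = (-2, 1, -2), so v_2 = 1.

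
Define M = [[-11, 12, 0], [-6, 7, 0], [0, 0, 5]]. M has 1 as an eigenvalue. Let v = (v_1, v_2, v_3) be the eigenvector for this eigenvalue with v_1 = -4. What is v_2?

M − 1I = [[-12, 12, 0], [-6, 6, 0], [0, 0, 4]].
Solving (M − 1I)v = 0 gives the eigenspace spanned by (-4, -4, 0).
With v_1 = -4, v = (-4, -4, 0), so v_2 = -4.

-4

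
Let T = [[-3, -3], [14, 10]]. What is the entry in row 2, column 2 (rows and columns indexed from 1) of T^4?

1306

Characteristic polynomial: s^2 - 7s + 12 = (s - 4)(s - 3), so the eigenvalues are 3, 4.
s=3: eigenvector (1, -2).
s=4: eigenvector (-3, 7).
P = [[1, -3], [-2, 7]], D = diag(3, 4), P⁻¹ = [[7, 3], [2, 1]].
T⁴ = P·diag(81, 256)·P⁻¹ = [[-969, -525], [2450, 1306]].
The requested entry is 1306.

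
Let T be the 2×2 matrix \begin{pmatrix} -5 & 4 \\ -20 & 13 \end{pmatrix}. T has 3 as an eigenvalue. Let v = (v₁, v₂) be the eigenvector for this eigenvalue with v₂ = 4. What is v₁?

2

T − 3I = [[-8, 4], [-20, 10]].
Solving (T − 3I)v = 0 gives the eigenspace spanned by (2, 4).
With v₂ = 4, v = (2, 4), so v₁ = 2.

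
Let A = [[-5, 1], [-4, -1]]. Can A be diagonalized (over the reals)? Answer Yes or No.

No

Characteristic polynomial: p(s) = s^2 + 6s + 9 = (s + 3)^2.
s = -3 has algebraic multiplicity 2; rank(A + 3I) = 1, so geometric multiplicity = 1.
Geometric multiplicity < algebraic multiplicity, so A is not diagonalizable.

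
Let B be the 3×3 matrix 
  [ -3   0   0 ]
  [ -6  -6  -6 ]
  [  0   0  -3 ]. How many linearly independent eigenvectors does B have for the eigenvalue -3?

2

B + 3I = [[0, 0, 0], [-6, -3, -6], [0, 0, 0]].
This matrix has rank 1, so its null space has dimension 3 − 1 = 2.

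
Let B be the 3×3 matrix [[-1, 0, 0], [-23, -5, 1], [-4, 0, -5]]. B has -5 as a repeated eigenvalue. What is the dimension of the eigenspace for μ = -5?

B + 5I = [[4, 0, 0], [-23, 0, 1], [-4, 0, 0]].
This matrix has rank 2, so its null space has dimension 3 − 2 = 1.

1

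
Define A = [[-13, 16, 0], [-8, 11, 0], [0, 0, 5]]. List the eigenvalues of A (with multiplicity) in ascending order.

-5, 3, 5

Characteristic polynomial: p(t) = t^3 - 3t^2 - 25t + 75 = (t - 5)(t - 3)(t + 5).
Roots (with multiplicity): -5, 3, 5.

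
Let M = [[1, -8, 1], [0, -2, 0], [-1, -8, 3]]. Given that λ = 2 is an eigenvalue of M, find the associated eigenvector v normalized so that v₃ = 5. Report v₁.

M − 2I = [[-1, -8, 1], [0, -4, 0], [-1, -8, 1]].
Solving (M − 2I)v = 0 gives the eigenspace spanned by (5, 0, 5).
With v₃ = 5, v = (5, 0, 5), so v₁ = 5.

5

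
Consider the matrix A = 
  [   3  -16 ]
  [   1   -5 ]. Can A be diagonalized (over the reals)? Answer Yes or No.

No

Characteristic polynomial: p(r) = r^2 + 2r + 1 = (r + 1)^2.
r = -1 has algebraic multiplicity 2; rank(A + 1I) = 1, so geometric multiplicity = 1.
Geometric multiplicity < algebraic multiplicity, so A is not diagonalizable.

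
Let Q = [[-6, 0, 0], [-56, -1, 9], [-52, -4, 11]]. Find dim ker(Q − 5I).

Q − 5I = [[-11, 0, 0], [-56, -6, 9], [-52, -4, 6]].
This matrix has rank 2, so its null space has dimension 3 − 2 = 1.

1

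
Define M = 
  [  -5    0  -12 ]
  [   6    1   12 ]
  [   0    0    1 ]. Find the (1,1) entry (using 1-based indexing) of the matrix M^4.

Characteristic polynomial: λ^3 + 3λ^2 - 9λ + 5 = (λ - 1)^2(λ + 5), so the eigenvalues are -5, 1, 1.
λ=-5: eigenvector (1, -1, 0).
λ=1: eigenvector (0, 1, 0).
λ=1: eigenvector (-2, -1, 1).
P = [[1, 0, -2], [-1, 1, -1], [0, 0, 1]], D = diag(-5, 1, 1), P⁻¹ = [[1, 0, 2], [1, 1, 3], [0, 0, 1]].
M⁴ = P·diag(625, 1, 1)·P⁻¹ = [[625, 0, 1248], [-624, 1, -1248], [0, 0, 1]].
The requested entry is 625.

625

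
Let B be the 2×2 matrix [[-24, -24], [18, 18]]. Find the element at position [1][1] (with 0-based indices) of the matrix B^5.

Characteristic polynomial: t^2 + 6t = t(t + 6), so the eigenvalues are -6, 0.
t=-6: eigenvector (4, -3).
t=0: eigenvector (-1, 1).
P = [[4, -1], [-3, 1]], D = diag(-6, 0), P⁻¹ = [[1, 1], [3, 4]].
B⁵ = P·diag(-7776, 0)·P⁻¹ = [[-31104, -31104], [23328, 23328]].
The requested entry is 23328.

23328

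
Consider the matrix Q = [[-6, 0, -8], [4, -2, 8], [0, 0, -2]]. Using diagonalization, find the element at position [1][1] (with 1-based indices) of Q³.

-216

Characteristic polynomial: μ^3 + 10μ^2 + 28μ + 24 = (μ + 2)^2(μ + 6), so the eigenvalues are -6, -2, -2.
μ=-6: eigenvector (1, -1, 0).
μ=-2: eigenvector (0, 1, 0).
μ=-2: eigenvector (-2, 0, 1).
P = [[1, 0, -2], [-1, 1, 0], [0, 0, 1]], D = diag(-6, -2, -2), P⁻¹ = [[1, 0, 2], [1, 1, 2], [0, 0, 1]].
Q³ = P·diag(-216, -8, -8)·P⁻¹ = [[-216, 0, -416], [208, -8, 416], [0, 0, -8]].
The requested entry is -216.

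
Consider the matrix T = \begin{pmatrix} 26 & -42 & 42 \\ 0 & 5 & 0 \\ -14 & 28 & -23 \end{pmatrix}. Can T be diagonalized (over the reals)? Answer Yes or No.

Yes

Characteristic polynomial: p(s) = s^3 - 8s^2 + 5s + 50 = (s - 5)^2(s + 2).
s = 5 has algebraic multiplicity 2; rank(T − 5I) = 1, so geometric multiplicity = 2.
Every eigenvalue has geometric = algebraic multiplicity, so T is diagonalizable.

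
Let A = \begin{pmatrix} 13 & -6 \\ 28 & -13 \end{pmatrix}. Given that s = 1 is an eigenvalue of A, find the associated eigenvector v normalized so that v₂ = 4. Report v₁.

A − 1I = [[12, -6], [28, -14]].
Solving (A − 1I)v = 0 gives the eigenspace spanned by (2, 4).
With v₂ = 4, v = (2, 4), so v₁ = 2.

2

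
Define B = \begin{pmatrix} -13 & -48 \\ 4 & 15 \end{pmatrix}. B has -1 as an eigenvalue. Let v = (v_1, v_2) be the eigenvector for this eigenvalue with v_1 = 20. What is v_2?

-5

B + 1I = [[-12, -48], [4, 16]].
Solving (B + 1I)v = 0 gives the eigenspace spanned by (20, -5).
With v_1 = 20, v = (20, -5), so v_2 = -5.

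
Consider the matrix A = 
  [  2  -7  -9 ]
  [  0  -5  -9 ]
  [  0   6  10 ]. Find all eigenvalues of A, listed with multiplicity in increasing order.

1, 2, 4

Characteristic polynomial: p(μ) = μ^3 - 7μ^2 + 14μ - 8 = (μ - 4)(μ - 2)(μ - 1).
Roots (with multiplicity): 1, 2, 4.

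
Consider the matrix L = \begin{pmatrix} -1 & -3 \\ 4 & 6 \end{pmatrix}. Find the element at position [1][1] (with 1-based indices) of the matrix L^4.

-179

Characteristic polynomial: λ^2 - 5λ + 6 = (λ - 3)(λ - 2), so the eigenvalues are 2, 3.
λ=2: eigenvector (1, -1).
λ=3: eigenvector (-3, 4).
P = [[1, -3], [-1, 4]], D = diag(2, 3), P⁻¹ = [[4, 3], [1, 1]].
L⁴ = P·diag(16, 81)·P⁻¹ = [[-179, -195], [260, 276]].
The requested entry is -179.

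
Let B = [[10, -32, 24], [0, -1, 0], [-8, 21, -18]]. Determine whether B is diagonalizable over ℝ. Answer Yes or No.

Characteristic polynomial: p(r) = r^3 + 9r^2 + 20r + 12 = (r + 1)(r + 2)(r + 6).
All 3 eigenvalues are distinct, so B is diagonalizable.

Yes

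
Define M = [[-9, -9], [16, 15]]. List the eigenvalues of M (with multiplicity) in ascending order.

Characteristic polynomial: p(t) = t^2 - 6t + 9 = (t - 3)^2.
Roots (with multiplicity): 3, 3.

3, 3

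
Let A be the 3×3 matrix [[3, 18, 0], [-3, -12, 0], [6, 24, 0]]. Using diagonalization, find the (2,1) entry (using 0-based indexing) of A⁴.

-7452

Characteristic polynomial: s^3 + 9s^2 + 18s = s(s + 3)(s + 6), so the eigenvalues are -6, -3, 0.
s=-6: eigenvector (2, -1, 2).
s=-3: eigenvector (3, -1, 2).
s=0: eigenvector (0, 0, 1).
P = [[2, 3, 0], [-1, -1, 0], [2, 2, 1]], D = diag(-6, -3, 0), P⁻¹ = [[-1, -3, 0], [1, 2, 0], [0, 2, 1]].
A⁴ = P·diag(1296, 81, 0)·P⁻¹ = [[-2349, -7290, 0], [1215, 3726, 0], [-2430, -7452, 0]].
The requested entry is -7452.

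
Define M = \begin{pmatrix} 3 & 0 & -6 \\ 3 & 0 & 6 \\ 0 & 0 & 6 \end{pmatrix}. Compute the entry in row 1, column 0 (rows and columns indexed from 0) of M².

Characteristic polynomial: μ^3 - 9μ^2 + 18μ = μ(μ - 6)(μ - 3), so the eigenvalues are 0, 3, 6.
μ=3: eigenvector (1, 1, 0).
μ=0: eigenvector (0, 1, 0).
μ=6: eigenvector (-2, 0, 1).
P = [[1, 0, -2], [1, 1, 0], [0, 0, 1]], D = diag(3, 0, 6), P⁻¹ = [[1, 0, 2], [-1, 1, -2], [0, 0, 1]].
M² = P·diag(9, 0, 36)·P⁻¹ = [[9, 0, -54], [9, 0, 18], [0, 0, 36]].
The requested entry is 9.

9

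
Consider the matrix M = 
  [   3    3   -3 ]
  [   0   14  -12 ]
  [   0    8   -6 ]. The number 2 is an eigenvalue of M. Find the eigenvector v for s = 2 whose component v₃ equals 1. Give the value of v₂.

1

M − 2I = [[1, 3, -3], [0, 12, -12], [0, 8, -8]].
Solving (M − 2I)v = 0 gives the eigenspace spanned by (0, 1, 1).
With v₃ = 1, v = (0, 1, 1), so v₂ = 1.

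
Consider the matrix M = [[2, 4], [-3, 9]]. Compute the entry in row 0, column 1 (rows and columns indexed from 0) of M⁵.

Characteristic polynomial: t^2 - 11t + 30 = (t - 6)(t - 5), so the eigenvalues are 5, 6.
t=5: eigenvector (4, 3).
t=6: eigenvector (1, 1).
P = [[4, 1], [3, 1]], D = diag(5, 6), P⁻¹ = [[1, -1], [-3, 4]].
M⁵ = P·diag(3125, 7776)·P⁻¹ = [[-10828, 18604], [-13953, 21729]].
The requested entry is 18604.

18604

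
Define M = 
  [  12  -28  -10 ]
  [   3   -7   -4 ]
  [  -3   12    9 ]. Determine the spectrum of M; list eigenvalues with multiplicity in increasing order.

Characteristic polynomial: p(λ) = λ^3 - 14λ^2 + 63λ - 90 = (λ - 6)(λ - 5)(λ - 3).
Roots (with multiplicity): 3, 5, 6.

3, 5, 6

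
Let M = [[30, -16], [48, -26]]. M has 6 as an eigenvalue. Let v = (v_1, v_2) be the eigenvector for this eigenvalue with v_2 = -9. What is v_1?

-6

M − 6I = [[24, -16], [48, -32]].
Solving (M − 6I)v = 0 gives the eigenspace spanned by (-6, -9).
With v_2 = -9, v = (-6, -9), so v_1 = -6.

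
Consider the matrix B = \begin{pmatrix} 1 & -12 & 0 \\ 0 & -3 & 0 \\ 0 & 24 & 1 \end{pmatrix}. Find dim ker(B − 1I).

2

B − 1I = [[0, -12, 0], [0, -4, 0], [0, 24, 0]].
This matrix has rank 1, so its null space has dimension 3 − 1 = 2.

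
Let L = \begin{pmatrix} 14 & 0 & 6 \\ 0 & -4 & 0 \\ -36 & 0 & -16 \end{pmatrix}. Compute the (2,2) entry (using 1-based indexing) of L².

Characteristic polynomial: r^3 + 6r^2 - 32 = (r - 2)(r + 4)^2, so the eigenvalues are -4, -4, 2.
r=2: eigenvector (1, 0, -2).
r=-4: eigenvector (-1, 0, 3).
r=-4: eigenvector (0, 1, 0).
P = [[1, -1, 0], [0, 0, 1], [-2, 3, 0]], D = diag(2, -4, -4), P⁻¹ = [[3, 0, 1], [2, 0, 1], [0, 1, 0]].
L² = P·diag(4, 16, 16)·P⁻¹ = [[-20, 0, -12], [0, 16, 0], [72, 0, 40]].
The requested entry is 16.

16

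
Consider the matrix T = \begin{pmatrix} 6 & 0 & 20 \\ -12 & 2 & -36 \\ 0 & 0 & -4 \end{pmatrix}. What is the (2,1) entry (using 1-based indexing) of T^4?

Characteristic polynomial: r^3 - 4r^2 - 20r + 48 = (r - 6)(r - 2)(r + 4), so the eigenvalues are -4, 2, 6.
r=2: eigenvector (0, 1, 0).
r=6: eigenvector (1, -3, 0).
r=-4: eigenvector (-2, 2, 1).
P = [[0, 1, -2], [1, -3, 2], [0, 0, 1]], D = diag(2, 6, -4), P⁻¹ = [[3, 1, 4], [1, 0, 2], [0, 0, 1]].
T⁴ = P·diag(16, 1296, 256)·P⁻¹ = [[1296, 0, 2080], [-3840, 16, -7200], [0, 0, 256]].
The requested entry is -3840.

-3840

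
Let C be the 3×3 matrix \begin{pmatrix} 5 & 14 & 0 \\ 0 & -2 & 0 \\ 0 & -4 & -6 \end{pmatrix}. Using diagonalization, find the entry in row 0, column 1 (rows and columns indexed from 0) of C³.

Characteristic polynomial: λ^3 + 3λ^2 - 28λ - 60 = (λ - 5)(λ + 2)(λ + 6), so the eigenvalues are -6, -2, 5.
λ=5: eigenvector (1, 0, 0).
λ=-2: eigenvector (-2, 1, -1).
λ=-6: eigenvector (0, 0, 1).
P = [[1, -2, 0], [0, 1, 0], [0, -1, 1]], D = diag(5, -2, -6), P⁻¹ = [[1, 2, 0], [0, 1, 0], [0, 1, 1]].
C³ = P·diag(125, -8, -216)·P⁻¹ = [[125, 266, 0], [0, -8, 0], [0, -208, -216]].
The requested entry is 266.

266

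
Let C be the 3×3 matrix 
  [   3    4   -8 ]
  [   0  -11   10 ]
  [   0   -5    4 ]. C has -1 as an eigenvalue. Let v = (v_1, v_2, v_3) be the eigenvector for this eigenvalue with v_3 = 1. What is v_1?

C + 1I = [[4, 4, -8], [0, -10, 10], [0, -5, 5]].
Solving (C + 1I)v = 0 gives the eigenspace spanned by (1, 1, 1).
With v_3 = 1, v = (1, 1, 1), so v_1 = 1.

1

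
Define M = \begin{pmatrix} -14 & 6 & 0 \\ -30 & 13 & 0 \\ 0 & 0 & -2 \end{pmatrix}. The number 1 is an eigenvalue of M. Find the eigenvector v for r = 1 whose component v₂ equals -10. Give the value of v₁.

M − 1I = [[-15, 6, 0], [-30, 12, 0], [0, 0, -3]].
Solving (M − 1I)v = 0 gives the eigenspace spanned by (-4, -10, 0).
With v₂ = -10, v = (-4, -10, 0), so v₁ = -4.

-4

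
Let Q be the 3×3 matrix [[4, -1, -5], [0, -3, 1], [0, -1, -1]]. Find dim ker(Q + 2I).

Q + 2I = [[6, -1, -5], [0, -1, 1], [0, -1, 1]].
This matrix has rank 2, so its null space has dimension 3 − 2 = 1.

1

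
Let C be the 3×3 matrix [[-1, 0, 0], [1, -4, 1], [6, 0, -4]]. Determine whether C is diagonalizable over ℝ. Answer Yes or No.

No

Characteristic polynomial: p(r) = r^3 + 9r^2 + 24r + 16 = (r + 1)(r + 4)^2.
r = -4 has algebraic multiplicity 2; rank(C + 4I) = 2, so geometric multiplicity = 1.
Geometric multiplicity < algebraic multiplicity, so C is not diagonalizable.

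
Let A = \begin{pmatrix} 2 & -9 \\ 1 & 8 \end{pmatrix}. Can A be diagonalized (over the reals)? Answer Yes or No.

No

Characteristic polynomial: p(t) = t^2 - 10t + 25 = (t - 5)^2.
t = 5 has algebraic multiplicity 2; rank(A − 5I) = 1, so geometric multiplicity = 1.
Geometric multiplicity < algebraic multiplicity, so A is not diagonalizable.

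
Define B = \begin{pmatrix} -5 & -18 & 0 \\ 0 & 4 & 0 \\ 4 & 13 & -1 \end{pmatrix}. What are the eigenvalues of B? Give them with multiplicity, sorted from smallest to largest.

-5, -1, 4

Characteristic polynomial: p(s) = s^3 + 2s^2 - 19s - 20 = (s - 4)(s + 1)(s + 5).
Roots (with multiplicity): -5, -1, 4.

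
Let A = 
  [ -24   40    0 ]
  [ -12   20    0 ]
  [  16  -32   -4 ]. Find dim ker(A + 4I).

2

A + 4I = [[-20, 40, 0], [-12, 24, 0], [16, -32, 0]].
This matrix has rank 1, so its null space has dimension 3 − 1 = 2.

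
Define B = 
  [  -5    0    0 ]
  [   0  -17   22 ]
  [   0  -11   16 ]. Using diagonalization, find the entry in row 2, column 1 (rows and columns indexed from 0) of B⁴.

Characteristic polynomial: μ^3 + 6μ^2 - 25μ - 150 = (μ - 5)(μ + 5)(μ + 6), so the eigenvalues are -6, -5, 5.
μ=-5: eigenvector (1, 0, 0).
μ=-6: eigenvector (0, -2, -1).
μ=5: eigenvector (0, 1, 1).
P = [[1, 0, 0], [0, -2, 1], [0, -1, 1]], D = diag(-5, -6, 5), P⁻¹ = [[1, 0, 0], [0, -1, 1], [0, -1, 2]].
B⁴ = P·diag(625, 1296, 625)·P⁻¹ = [[625, 0, 0], [0, 1967, -1342], [0, 671, -46]].
The requested entry is 671.

671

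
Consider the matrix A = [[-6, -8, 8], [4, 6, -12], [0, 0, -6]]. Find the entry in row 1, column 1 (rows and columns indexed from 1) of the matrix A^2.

4

Characteristic polynomial: r^3 + 6r^2 - 4r - 24 = (r - 2)(r + 2)(r + 6), so the eigenvalues are -6, -2, 2.
r=2: eigenvector (1, -1, 0).
r=-2: eigenvector (2, -1, 0).
r=-6: eigenvector (0, 1, 1).
P = [[1, 2, 0], [-1, -1, 1], [0, 0, 1]], D = diag(2, -2, -6), P⁻¹ = [[-1, -2, 2], [1, 1, -1], [0, 0, 1]].
A² = P·diag(4, 4, 36)·P⁻¹ = [[4, 0, 0], [0, 4, 32], [0, 0, 36]].
The requested entry is 4.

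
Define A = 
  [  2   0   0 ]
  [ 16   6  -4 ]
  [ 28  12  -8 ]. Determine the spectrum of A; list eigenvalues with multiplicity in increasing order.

-2, 0, 2

Characteristic polynomial: p(r) = r^3 - 4r = r(r - 2)(r + 2).
Roots (with multiplicity): -2, 0, 2.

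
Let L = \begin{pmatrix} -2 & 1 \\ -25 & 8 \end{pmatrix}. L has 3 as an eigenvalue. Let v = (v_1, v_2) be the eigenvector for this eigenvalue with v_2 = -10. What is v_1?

-2

L − 3I = [[-5, 1], [-25, 5]].
Solving (L − 3I)v = 0 gives the eigenspace spanned by (-2, -10).
With v_2 = -10, v = (-2, -10), so v_1 = -2.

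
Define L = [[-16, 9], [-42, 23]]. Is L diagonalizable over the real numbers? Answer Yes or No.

Yes

Characteristic polynomial: p(μ) = μ^2 - 7μ + 10 = (μ - 5)(μ - 2).
All 2 eigenvalues are distinct, so L is diagonalizable.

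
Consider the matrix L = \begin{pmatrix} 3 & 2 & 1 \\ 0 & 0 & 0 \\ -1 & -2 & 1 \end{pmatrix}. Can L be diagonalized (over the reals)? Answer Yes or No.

No

Characteristic polynomial: p(t) = t^3 - 4t^2 + 4t = t(t - 2)^2.
t = 2 has algebraic multiplicity 2; rank(L − 2I) = 2, so geometric multiplicity = 1.
Geometric multiplicity < algebraic multiplicity, so L is not diagonalizable.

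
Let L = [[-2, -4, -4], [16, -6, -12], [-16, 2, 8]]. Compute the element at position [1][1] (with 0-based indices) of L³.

-120

Characteristic polynomial: μ^3 - 28μ - 48 = (μ - 6)(μ + 2)(μ + 4), so the eigenvalues are -4, -2, 6.
μ=-2: eigenvector (1, -2, 2).
μ=-4: eigenvector (2, -2, 3).
μ=6: eigenvector (0, -1, 1).
P = [[1, 2, 0], [-2, -2, -1], [2, 3, 1]], D = diag(-2, -4, 6), P⁻¹ = [[1, -2, -2], [0, 1, 1], [-2, 1, 2]].
L³ = P·diag(-8, -64, 216)·P⁻¹ = [[-8, -112, -112], [448, -120, -336], [-448, 56, 272]].
The requested entry is -120.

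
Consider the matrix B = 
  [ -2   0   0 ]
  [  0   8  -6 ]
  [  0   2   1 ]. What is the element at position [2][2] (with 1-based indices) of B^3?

Characteristic polynomial: s^3 - 7s^2 + 2s + 40 = (s - 5)(s - 4)(s + 2), so the eigenvalues are -2, 4, 5.
s=5: eigenvector (0, 2, 1).
s=-2: eigenvector (1, 0, 0).
s=4: eigenvector (0, 3, 2).
P = [[0, 1, 0], [2, 0, 3], [1, 0, 2]], D = diag(5, -2, 4), P⁻¹ = [[0, 2, -3], [1, 0, 0], [0, -1, 2]].
B³ = P·diag(125, -8, 64)·P⁻¹ = [[-8, 0, 0], [0, 308, -366], [0, 122, -119]].
The requested entry is 308.

308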